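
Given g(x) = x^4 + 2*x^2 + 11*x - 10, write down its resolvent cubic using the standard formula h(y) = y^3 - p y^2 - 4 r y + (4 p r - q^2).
h(y) = y^3 - 2*y^2 + 40*y - 201

Identify coefficients: p = 2, q = 11, r = -10.
Plug into h(y) = y^3 - p y^2 - 4 r y + (4 p r - q^2):
  h(y) = y^3 - (2) y^2 - 4*(-10) y + (4*(2)*(-10) - (11)^2)
       = y^3 + (-2) y^2 + (40) y + (-201).
Simplifying: h(y) = y^3 - 2*y^2 + 40*y - 201.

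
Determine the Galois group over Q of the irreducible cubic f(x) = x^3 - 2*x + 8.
Gal(K/Q) = S_3 (symmetric group of order 6)

Compute the discriminant of x^3 + (0)*x^2 + (-2)*x + (8): Δ = -1696. Since Δ is not a rational square, the Galois group is not contained in A_3; it must be the full S_3 (irreducibility of the cubic rules out anything smaller).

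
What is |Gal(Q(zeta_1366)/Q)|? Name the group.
|Gal(Q(zeta_1366)/Q)| = phi(1366) = 682; group ≅ (Z/1366Z)^* ≅ Z/682Z

The n-th cyclotomic polynomial Φ_1366(x) is the minimal polynomial of zeta_1366 over Q and has degree phi(1366) = 682. So Q(zeta_1366) is a degree-682 Galois extension with Galois group (Z/1366Z)^*. By CRT, (Z/1366Z)^* ≅ (Z/2Z)^* × (Z/683Z)^*. Each prime-power unit group is (Z/2Z)^* ≅ trivial group (order 1); (Z/683Z)^* ≅ Z/682Z. Hence Gal(Q(zeta_1366)/Q) ≅ Z/682Z.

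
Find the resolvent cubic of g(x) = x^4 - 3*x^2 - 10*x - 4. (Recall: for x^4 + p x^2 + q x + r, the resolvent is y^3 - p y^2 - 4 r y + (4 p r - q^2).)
h(y) = y^3 + 3*y^2 + 16*y - 52

Identify coefficients: p = -3, q = -10, r = -4.
Plug into h(y) = y^3 - p y^2 - 4 r y + (4 p r - q^2):
  h(y) = y^3 - (-3) y^2 - 4*(-4) y + (4*(-3)*(-4) - (-10)^2)
       = y^3 + (3) y^2 + (16) y + (-52).
Simplifying: h(y) = y^3 + 3*y^2 + 16*y - 52.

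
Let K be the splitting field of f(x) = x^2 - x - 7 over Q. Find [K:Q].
[K:Q] = 2

The discriminant of x^2 + (-1)*x + (-7) is b^2 - 4c = 1 - (-28) = 29. Since 29 is not a perfect square in Q, the polynomial is irreducible over Q. Its two roots generate a degree-2 extension, so [K:Q] = 2.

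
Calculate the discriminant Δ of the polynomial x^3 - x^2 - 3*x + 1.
Δ = 148

For x^3 + a x^2 + b x + c the discriminant is Δ = 18 a b c - 4 a^3 c + a^2 b^2 - 4 b^3 - 27 c^2.
Plug a = -1, b = -3, c = 1:
  18*(-1)*(-3)*(1) - 4*(-1)^3*(1) + (-1)^2*(-3)^2 - 4*(-3)^3 - 27*(1)^2
  = 54 + (4) + 9 + (108) + (-27)
  = 148.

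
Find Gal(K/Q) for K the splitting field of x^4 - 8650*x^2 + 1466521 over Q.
Gal(K/Q) = Z/2Z (cyclic of order 2)

f factors as (x^2 - 173)(x^2 - 8477), so the splitting field is K = Q(sqrt(173), sqrt(8477)). The squarefree part of 173 is 173 and the squarefree part of 8477 is also 173, so sqrt(173) and sqrt(8477) are both rational multiples of sqrt(173). Hence Q(sqrt(173)) = Q(sqrt(8477)) = Q(sqrt(173)), and the splitting field collapses to a single degree-2 extension with Galois group Z/2Z.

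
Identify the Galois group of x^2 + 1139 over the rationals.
Gal(K/Q) = Z/2Z (cyclic of order 2)

x^2 + 1139 is irreducible over Q since -1139 is not a rational square. The splitting field Q(sqrt(-1139)) has degree 2 over Q, and its unique nontrivial automorphism is sqrt(-1139) ↦ -sqrt(-1139). Hence Gal(Q(sqrt(-1139))/Q) = Z/2Z.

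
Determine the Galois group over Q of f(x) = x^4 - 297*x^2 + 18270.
Gal(K/Q) = V_4 (Klein four-group, Z/2Z × Z/2Z)

f factors as (x^2 - 87)(x^2 - 210), so the splitting field is K = Q(sqrt(87), sqrt(210)). The elements 87, 210, 18270 are all non-squares in Q, so sqrt(87) and sqrt(210) generate independent quadratic extensions. Thus [K:Q] = 4 and Gal(K/Q) is generated by the two order-2 automorphisms sqrt(87) ↦ -sqrt(87) and sqrt(210) ↦ -sqrt(210), giving V_4.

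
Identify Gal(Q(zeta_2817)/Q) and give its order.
|Gal(Q(zeta_2817)/Q)| = phi(2817) = 1872; group ≅ (Z/2817Z)^* ≅ Z/6Z × Z/312Z

The n-th cyclotomic polynomial Φ_2817(x) is the minimal polynomial of zeta_2817 over Q and has degree phi(2817) = 1872. So Q(zeta_2817) is a degree-1872 Galois extension with Galois group (Z/2817Z)^*. By CRT, (Z/2817Z)^* ≅ (Z/9Z)^* × (Z/313Z)^*. Each prime-power unit group is (Z/9Z)^* ≅ Z/6Z; (Z/313Z)^* ≅ Z/312Z. Hence Gal(Q(zeta_2817)/Q) ≅ Z/6Z × Z/312Z.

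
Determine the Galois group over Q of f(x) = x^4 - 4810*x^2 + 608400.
Gal(K/Q) = Z/2Z (cyclic of order 2)

f factors as (x^2 - 4680)(x^2 - 130), so the splitting field is K = Q(sqrt(4680), sqrt(130)). The squarefree part of 4680 is 130 and the squarefree part of 130 is also 130, so sqrt(4680) and sqrt(130) are both rational multiples of sqrt(130). Hence Q(sqrt(4680)) = Q(sqrt(130)) = Q(sqrt(130)), and the splitting field collapses to a single degree-2 extension with Galois group Z/2Z.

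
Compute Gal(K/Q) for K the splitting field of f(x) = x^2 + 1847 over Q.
Gal(K/Q) = Z/2Z (cyclic of order 2)

x^2 + 1847 is irreducible over Q since -1847 is not a rational square. The splitting field Q(sqrt(-1847)) has degree 2 over Q, and its unique nontrivial automorphism is sqrt(-1847) ↦ -sqrt(-1847). Hence Gal(Q(sqrt(-1847))/Q) = Z/2Z.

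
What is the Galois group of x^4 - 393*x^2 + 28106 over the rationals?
Gal(K/Q) = V_4 (Klein four-group, Z/2Z × Z/2Z)

f factors as (x^2 - 94)(x^2 - 299), so the splitting field is K = Q(sqrt(94), sqrt(299)). The elements 94, 299, 28106 are all non-squares in Q, so sqrt(94) and sqrt(299) generate independent quadratic extensions. Thus [K:Q] = 4 and Gal(K/Q) is generated by the two order-2 automorphisms sqrt(94) ↦ -sqrt(94) and sqrt(299) ↦ -sqrt(299), giving V_4.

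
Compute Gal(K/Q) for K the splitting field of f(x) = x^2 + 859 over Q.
Gal(K/Q) = Z/2Z (cyclic of order 2)

x^2 + 859 is irreducible over Q since -859 is not a rational square. The splitting field Q(sqrt(-859)) has degree 2 over Q, and its unique nontrivial automorphism is sqrt(-859) ↦ -sqrt(-859). Hence Gal(Q(sqrt(-859))/Q) = Z/2Z.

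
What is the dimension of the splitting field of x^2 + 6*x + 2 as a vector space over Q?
[K:Q] = 2

The discriminant of x^2 + (6)*x + (2) is b^2 - 4c = 36 - (8) = 28. Since 28 is not a perfect square in Q, the polynomial is irreducible over Q. Its two roots generate a degree-2 extension, so [K:Q] = 2.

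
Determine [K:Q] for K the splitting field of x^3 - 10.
[K:Q] = 6

x^3 - 10 has one real root r = 10^(1/3) and two complex roots r*zeta_3, r*zeta_3^2 where zeta_3 = e^(2*pi*i/3). The splitting field is Q(r, zeta_3). [Q(r):Q] = 3 and [Q(zeta_3):Q] = 2 with gcd = 1, so [Q(r, zeta_3):Q] = 3 * 2 = 6.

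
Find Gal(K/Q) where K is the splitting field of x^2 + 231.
Gal(K/Q) = Z/2Z (cyclic of order 2)

x^2 + 231 is irreducible over Q since -231 is not a rational square. The splitting field Q(sqrt(-231)) has degree 2 over Q, and its unique nontrivial automorphism is sqrt(-231) ↦ -sqrt(-231). Hence Gal(Q(sqrt(-231))/Q) = Z/2Z.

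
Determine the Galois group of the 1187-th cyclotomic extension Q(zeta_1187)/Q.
|Gal(Q(zeta_1187)/Q)| = phi(1187) = 1186; group ≅ (Z/1187Z)^* ≅ Z/1186Z

The n-th cyclotomic polynomial Φ_1187(x) is the minimal polynomial of zeta_1187 over Q and has degree phi(1187) = 1186. So Q(zeta_1187) is a degree-1186 Galois extension with Galois group (Z/1187Z)^*. (Z/1187Z)^* is cyclic since 1187 is an odd prime power (or 4). Hence Gal(Q(zeta_1187)/Q) ≅ Z/1186Z.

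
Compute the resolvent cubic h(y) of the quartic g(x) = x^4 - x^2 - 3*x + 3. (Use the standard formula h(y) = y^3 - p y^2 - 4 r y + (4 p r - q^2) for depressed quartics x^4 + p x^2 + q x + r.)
h(y) = y^3 + y^2 - 12*y - 21

Identify coefficients: p = -1, q = -3, r = 3.
Plug into h(y) = y^3 - p y^2 - 4 r y + (4 p r - q^2):
  h(y) = y^3 - (-1) y^2 - 4*(3) y + (4*(-1)*(3) - (-3)^2)
       = y^3 + (1) y^2 + (-12) y + (-21).
Simplifying: h(y) = y^3 + y^2 - 12*y - 21.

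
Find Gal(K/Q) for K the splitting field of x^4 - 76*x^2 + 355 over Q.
Gal(K/Q) = V_4 (Klein four-group, Z/2Z × Z/2Z)

f factors as (x^2 - 5)(x^2 - 71), so the splitting field is K = Q(sqrt(5), sqrt(71)). The elements 5, 71, 355 are all non-squares in Q, so sqrt(5) and sqrt(71) generate independent quadratic extensions. Thus [K:Q] = 4 and Gal(K/Q) is generated by the two order-2 automorphisms sqrt(5) ↦ -sqrt(5) and sqrt(71) ↦ -sqrt(71), giving V_4.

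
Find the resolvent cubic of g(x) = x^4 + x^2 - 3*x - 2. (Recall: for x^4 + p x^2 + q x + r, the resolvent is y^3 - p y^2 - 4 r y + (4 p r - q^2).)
h(y) = y^3 - y^2 + 8*y - 17

Identify coefficients: p = 1, q = -3, r = -2.
Plug into h(y) = y^3 - p y^2 - 4 r y + (4 p r - q^2):
  h(y) = y^3 - (1) y^2 - 4*(-2) y + (4*(1)*(-2) - (-3)^2)
       = y^3 + (-1) y^2 + (8) y + (-17).
Simplifying: h(y) = y^3 - y^2 + 8*y - 17.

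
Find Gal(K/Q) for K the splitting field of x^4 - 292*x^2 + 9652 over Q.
Gal(K/Q) = V_4 (Klein four-group, Z/2Z × Z/2Z)

f factors as (x^2 - 254)(x^2 - 38), so the splitting field is K = Q(sqrt(254), sqrt(38)). The elements 254, 38, 9652 are all non-squares in Q, so sqrt(254) and sqrt(38) generate independent quadratic extensions. Thus [K:Q] = 4 and Gal(K/Q) is generated by the two order-2 automorphisms sqrt(254) ↦ -sqrt(254) and sqrt(38) ↦ -sqrt(38), giving V_4.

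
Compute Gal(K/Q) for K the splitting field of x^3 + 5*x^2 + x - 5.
Gal(K/Q) = S_3 (symmetric group of order 6)

Compute the discriminant of x^3 + (5)*x^2 + (1)*x + (-5): Δ = 1396. Since Δ is not a rational square, the Galois group is not contained in A_3; it must be the full S_3 (irreducibility of the cubic rules out anything smaller).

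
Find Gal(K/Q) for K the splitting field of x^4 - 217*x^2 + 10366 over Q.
Gal(K/Q) = V_4 (Klein four-group, Z/2Z × Z/2Z)

f factors as (x^2 - 146)(x^2 - 71), so the splitting field is K = Q(sqrt(146), sqrt(71)). The elements 146, 71, 10366 are all non-squares in Q, so sqrt(146) and sqrt(71) generate independent quadratic extensions. Thus [K:Q] = 4 and Gal(K/Q) is generated by the two order-2 automorphisms sqrt(146) ↦ -sqrt(146) and sqrt(71) ↦ -sqrt(71), giving V_4.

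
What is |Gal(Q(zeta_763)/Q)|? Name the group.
|Gal(Q(zeta_763)/Q)| = phi(763) = 648; group ≅ (Z/763Z)^* ≅ Z/6Z × Z/108Z

The n-th cyclotomic polynomial Φ_763(x) is the minimal polynomial of zeta_763 over Q and has degree phi(763) = 648. So Q(zeta_763) is a degree-648 Galois extension with Galois group (Z/763Z)^*. By CRT, (Z/763Z)^* ≅ (Z/7Z)^* × (Z/109Z)^*. Each prime-power unit group is (Z/7Z)^* ≅ Z/6Z; (Z/109Z)^* ≅ Z/108Z. Hence Gal(Q(zeta_763)/Q) ≅ Z/6Z × Z/108Z.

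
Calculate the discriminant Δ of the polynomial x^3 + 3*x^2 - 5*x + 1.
Δ = 320

For x^3 + a x^2 + b x + c the discriminant is Δ = 18 a b c - 4 a^3 c + a^2 b^2 - 4 b^3 - 27 c^2.
Plug a = 3, b = -5, c = 1:
  18*(3)*(-5)*(1) - 4*(3)^3*(1) + (3)^2*(-5)^2 - 4*(-5)^3 - 27*(1)^2
  = -270 + (-108) + 225 + (500) + (-27)
  = 320.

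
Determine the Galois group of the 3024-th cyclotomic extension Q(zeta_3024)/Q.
|Gal(Q(zeta_3024)/Q)| = phi(3024) = 864; group ≅ (Z/3024Z)^* ≅ Z/2Z × Z/4Z × Z/6Z × Z/18Z

The n-th cyclotomic polynomial Φ_3024(x) is the minimal polynomial of zeta_3024 over Q and has degree phi(3024) = 864. So Q(zeta_3024) is a degree-864 Galois extension with Galois group (Z/3024Z)^*. By CRT, (Z/3024Z)^* ≅ (Z/16Z)^* × (Z/27Z)^* × (Z/7Z)^*. Each prime-power unit group is (Z/16Z)^* ≅ Z/2Z × Z/4Z; (Z/27Z)^* ≅ Z/18Z; (Z/7Z)^* ≅ Z/6Z. Hence Gal(Q(zeta_3024)/Q) ≅ Z/2Z × Z/4Z × Z/6Z × Z/18Z.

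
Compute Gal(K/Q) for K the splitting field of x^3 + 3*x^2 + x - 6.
Gal(K/Q) = S_3 (symmetric group of order 6)

Compute the discriminant of x^3 + (3)*x^2 + (1)*x + (-6): Δ = -643. Since Δ is not a rational square, the Galois group is not contained in A_3; it must be the full S_3 (irreducibility of the cubic rules out anything smaller).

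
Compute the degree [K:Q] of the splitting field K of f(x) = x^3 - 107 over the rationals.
[K:Q] = 6

x^3 - 107 has one real root r = 107^(1/3) and two complex roots r*zeta_3, r*zeta_3^2 where zeta_3 = e^(2*pi*i/3). The splitting field is Q(r, zeta_3). [Q(r):Q] = 3 and [Q(zeta_3):Q] = 2 with gcd = 1, so [Q(r, zeta_3):Q] = 3 * 2 = 6.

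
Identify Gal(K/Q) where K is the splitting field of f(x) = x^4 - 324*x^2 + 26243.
Gal(K/Q) = V_4 (Klein four-group, Z/2Z × Z/2Z)

f factors as (x^2 - 163)(x^2 - 161), so the splitting field is K = Q(sqrt(163), sqrt(161)). The elements 163, 161, 26243 are all non-squares in Q, so sqrt(163) and sqrt(161) generate independent quadratic extensions. Thus [K:Q] = 4 and Gal(K/Q) is generated by the two order-2 automorphisms sqrt(163) ↦ -sqrt(163) and sqrt(161) ↦ -sqrt(161), giving V_4.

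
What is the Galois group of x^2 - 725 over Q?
Gal(K/Q) = Z/2Z (cyclic of order 2)

x^2 - 725 is irreducible over Q since 725 is not a rational square. The splitting field Q(sqrt(725)) has degree 2 over Q, and its unique nontrivial automorphism is sqrt(725) ↦ -sqrt(725). Hence Gal(Q(sqrt(725))/Q) = Z/2Z.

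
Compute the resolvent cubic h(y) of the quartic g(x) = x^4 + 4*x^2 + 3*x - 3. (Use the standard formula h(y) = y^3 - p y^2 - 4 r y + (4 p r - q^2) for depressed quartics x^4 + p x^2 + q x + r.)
h(y) = y^3 - 4*y^2 + 12*y - 57

Identify coefficients: p = 4, q = 3, r = -3.
Plug into h(y) = y^3 - p y^2 - 4 r y + (4 p r - q^2):
  h(y) = y^3 - (4) y^2 - 4*(-3) y + (4*(4)*(-3) - (3)^2)
       = y^3 + (-4) y^2 + (12) y + (-57).
Simplifying: h(y) = y^3 - 4*y^2 + 12*y - 57.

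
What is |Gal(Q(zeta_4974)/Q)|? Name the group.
|Gal(Q(zeta_4974)/Q)| = phi(4974) = 1656; group ≅ (Z/4974Z)^* ≅ Z/2Z × Z/828Z

The n-th cyclotomic polynomial Φ_4974(x) is the minimal polynomial of zeta_4974 over Q and has degree phi(4974) = 1656. So Q(zeta_4974) is a degree-1656 Galois extension with Galois group (Z/4974Z)^*. By CRT, (Z/4974Z)^* ≅ (Z/2Z)^* × (Z/3Z)^* × (Z/829Z)^*. Each prime-power unit group is (Z/2Z)^* ≅ trivial group (order 1); (Z/3Z)^* ≅ Z/2Z; (Z/829Z)^* ≅ Z/828Z. Hence Gal(Q(zeta_4974)/Q) ≅ Z/2Z × Z/828Z.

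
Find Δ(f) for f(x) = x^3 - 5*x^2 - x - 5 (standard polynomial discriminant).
Δ = -3596

For x^3 + a x^2 + b x + c the discriminant is Δ = 18 a b c - 4 a^3 c + a^2 b^2 - 4 b^3 - 27 c^2.
Plug a = -5, b = -1, c = -5:
  18*(-5)*(-1)*(-5) - 4*(-5)^3*(-5) + (-5)^2*(-1)^2 - 4*(-1)^3 - 27*(-5)^2
  = -450 + (-2500) + 25 + (4) + (-675)
  = -3596.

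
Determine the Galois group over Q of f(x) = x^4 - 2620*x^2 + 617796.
Gal(K/Q) = Z/2Z (cyclic of order 2)

f factors as (x^2 - 262)(x^2 - 2358), so the splitting field is K = Q(sqrt(262), sqrt(2358)). The squarefree part of 262 is 262 and the squarefree part of 2358 is also 262, so sqrt(262) and sqrt(2358) are both rational multiples of sqrt(262). Hence Q(sqrt(262)) = Q(sqrt(2358)) = Q(sqrt(262)), and the splitting field collapses to a single degree-2 extension with Galois group Z/2Z.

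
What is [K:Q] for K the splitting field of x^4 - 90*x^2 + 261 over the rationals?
[K:Q] = 4

f factors as (x^2 - 87)(x^2 - 3); the splitting field is K = Q(sqrt(87), sqrt(3)). Since 87, 3, and 261 are all non-squares in Q, the three subfields Q(sqrt(87)), Q(sqrt(3)), Q(sqrt(261)) are distinct degree-2 extensions, so [K:Q] = 4 (Klein four Galois group).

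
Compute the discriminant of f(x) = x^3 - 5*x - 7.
Δ = -823

For a depressed cubic x^3 + p x + q the discriminant is Δ = -4 p^3 - 27 q^2 = -4*(-5)^3 - 27*(-7)^2 = 500 - 1323 = -823.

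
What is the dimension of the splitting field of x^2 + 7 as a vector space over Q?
[K:Q] = 2

The discriminant of x^2 + (0)*x + (7) is b^2 - 4c = 0 - (28) = -28. Since -28 is not a perfect square in Q, the polynomial is irreducible over Q. Its two roots generate a degree-2 extension, so [K:Q] = 2.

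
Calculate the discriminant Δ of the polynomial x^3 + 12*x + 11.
Δ = -10179

For a depressed cubic x^3 + p x + q the discriminant is Δ = -4 p^3 - 27 q^2 = -4*(12)^3 - 27*(11)^2 = -6912 - 3267 = -10179.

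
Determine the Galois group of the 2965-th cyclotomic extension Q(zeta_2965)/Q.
|Gal(Q(zeta_2965)/Q)| = phi(2965) = 2368; group ≅ (Z/2965Z)^* ≅ Z/4Z × Z/592Z

The n-th cyclotomic polynomial Φ_2965(x) is the minimal polynomial of zeta_2965 over Q and has degree phi(2965) = 2368. So Q(zeta_2965) is a degree-2368 Galois extension with Galois group (Z/2965Z)^*. By CRT, (Z/2965Z)^* ≅ (Z/5Z)^* × (Z/593Z)^*. Each prime-power unit group is (Z/5Z)^* ≅ Z/4Z; (Z/593Z)^* ≅ Z/592Z. Hence Gal(Q(zeta_2965)/Q) ≅ Z/4Z × Z/592Z.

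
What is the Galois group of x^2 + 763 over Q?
Gal(K/Q) = Z/2Z (cyclic of order 2)

x^2 + 763 is irreducible over Q since -763 is not a rational square. The splitting field Q(sqrt(-763)) has degree 2 over Q, and its unique nontrivial automorphism is sqrt(-763) ↦ -sqrt(-763). Hence Gal(Q(sqrt(-763))/Q) = Z/2Z.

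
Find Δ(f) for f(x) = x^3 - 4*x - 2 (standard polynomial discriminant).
Δ = 148

For x^3 + a x^2 + b x + c the discriminant is Δ = 18 a b c - 4 a^3 c + a^2 b^2 - 4 b^3 - 27 c^2.
Plug a = 0, b = -4, c = -2:
  18*(0)*(-4)*(-2) - 4*(0)^3*(-2) + (0)^2*(-4)^2 - 4*(-4)^3 - 27*(-2)^2
  = 0 + (0) + 0 + (256) + (-108)
  = 148.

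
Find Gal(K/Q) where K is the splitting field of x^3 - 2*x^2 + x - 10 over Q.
Gal(K/Q) = S_3 (symmetric group of order 6)

Compute the discriminant of x^3 + (-2)*x^2 + (1)*x + (-10): Δ = -2660. Since Δ is not a rational square, the Galois group is not contained in A_3; it must be the full S_3 (irreducibility of the cubic rules out anything smaller).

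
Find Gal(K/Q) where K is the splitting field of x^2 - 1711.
Gal(K/Q) = Z/2Z (cyclic of order 2)

x^2 - 1711 is irreducible over Q since 1711 is not a rational square. The splitting field Q(sqrt(1711)) has degree 2 over Q, and its unique nontrivial automorphism is sqrt(1711) ↦ -sqrt(1711). Hence Gal(Q(sqrt(1711))/Q) = Z/2Z.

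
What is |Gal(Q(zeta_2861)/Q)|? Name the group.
|Gal(Q(zeta_2861)/Q)| = phi(2861) = 2860; group ≅ (Z/2861Z)^* ≅ Z/2860Z

The n-th cyclotomic polynomial Φ_2861(x) is the minimal polynomial of zeta_2861 over Q and has degree phi(2861) = 2860. So Q(zeta_2861) is a degree-2860 Galois extension with Galois group (Z/2861Z)^*. (Z/2861Z)^* is cyclic since 2861 is an odd prime power (or 4). Hence Gal(Q(zeta_2861)/Q) ≅ Z/2860Z.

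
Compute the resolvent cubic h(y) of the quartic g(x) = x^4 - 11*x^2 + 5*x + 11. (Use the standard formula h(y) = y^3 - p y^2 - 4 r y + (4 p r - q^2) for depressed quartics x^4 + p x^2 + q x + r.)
h(y) = y^3 + 11*y^2 - 44*y - 509

Identify coefficients: p = -11, q = 5, r = 11.
Plug into h(y) = y^3 - p y^2 - 4 r y + (4 p r - q^2):
  h(y) = y^3 - (-11) y^2 - 4*(11) y + (4*(-11)*(11) - (5)^2)
       = y^3 + (11) y^2 + (-44) y + (-509).
Simplifying: h(y) = y^3 + 11*y^2 - 44*y - 509.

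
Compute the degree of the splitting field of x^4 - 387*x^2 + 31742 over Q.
[K:Q] = 4

f factors as (x^2 - 118)(x^2 - 269); the splitting field is K = Q(sqrt(118), sqrt(269)). Since 118, 269, and 31742 are all non-squares in Q, the three subfields Q(sqrt(118)), Q(sqrt(269)), Q(sqrt(31742)) are distinct degree-2 extensions, so [K:Q] = 4 (Klein four Galois group).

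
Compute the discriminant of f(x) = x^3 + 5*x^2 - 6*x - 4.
Δ = 5492

For x^3 + a x^2 + b x + c the discriminant is Δ = 18 a b c - 4 a^3 c + a^2 b^2 - 4 b^3 - 27 c^2.
Plug a = 5, b = -6, c = -4:
  18*(5)*(-6)*(-4) - 4*(5)^3*(-4) + (5)^2*(-6)^2 - 4*(-6)^3 - 27*(-4)^2
  = 2160 + (2000) + 900 + (864) + (-432)
  = 5492.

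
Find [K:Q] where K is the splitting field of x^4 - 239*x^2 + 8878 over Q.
[K:Q] = 4

f factors as (x^2 - 193)(x^2 - 46); the splitting field is K = Q(sqrt(193), sqrt(46)). Since 193, 46, and 8878 are all non-squares in Q, the three subfields Q(sqrt(193)), Q(sqrt(46)), Q(sqrt(8878)) are distinct degree-2 extensions, so [K:Q] = 4 (Klein four Galois group).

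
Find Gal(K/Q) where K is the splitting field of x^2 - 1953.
Gal(K/Q) = Z/2Z (cyclic of order 2)

x^2 - 1953 is irreducible over Q since 1953 is not a rational square. The splitting field Q(sqrt(1953)) has degree 2 over Q, and its unique nontrivial automorphism is sqrt(1953) ↦ -sqrt(1953). Hence Gal(Q(sqrt(1953))/Q) = Z/2Z.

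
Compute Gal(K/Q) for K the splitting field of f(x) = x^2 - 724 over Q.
Gal(K/Q) = Z/2Z (cyclic of order 2)

x^2 - 724 is irreducible over Q since 724 is not a rational square. The splitting field Q(sqrt(724)) has degree 2 over Q, and its unique nontrivial automorphism is sqrt(724) ↦ -sqrt(724). Hence Gal(Q(sqrt(724))/Q) = Z/2Z.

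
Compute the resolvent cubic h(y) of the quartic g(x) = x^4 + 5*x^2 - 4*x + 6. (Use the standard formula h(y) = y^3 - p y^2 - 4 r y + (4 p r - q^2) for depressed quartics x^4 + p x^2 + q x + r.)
h(y) = y^3 - 5*y^2 - 24*y + 104

Identify coefficients: p = 5, q = -4, r = 6.
Plug into h(y) = y^3 - p y^2 - 4 r y + (4 p r - q^2):
  h(y) = y^3 - (5) y^2 - 4*(6) y + (4*(5)*(6) - (-4)^2)
       = y^3 + (-5) y^2 + (-24) y + (104).
Simplifying: h(y) = y^3 - 5*y^2 - 24*y + 104.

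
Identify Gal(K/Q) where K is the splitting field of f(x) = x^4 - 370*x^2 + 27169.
Gal(K/Q) = V_4 (Klein four-group, Z/2Z × Z/2Z)

f factors as (x^2 - 269)(x^2 - 101), so the splitting field is K = Q(sqrt(269), sqrt(101)). The elements 269, 101, 27169 are all non-squares in Q, so sqrt(269) and sqrt(101) generate independent quadratic extensions. Thus [K:Q] = 4 and Gal(K/Q) is generated by the two order-2 automorphisms sqrt(269) ↦ -sqrt(269) and sqrt(101) ↦ -sqrt(101), giving V_4.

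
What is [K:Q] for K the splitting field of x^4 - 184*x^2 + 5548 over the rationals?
[K:Q] = 4

f factors as (x^2 - 146)(x^2 - 38); the splitting field is K = Q(sqrt(146), sqrt(38)). Since 146, 38, and 5548 are all non-squares in Q, the three subfields Q(sqrt(146)), Q(sqrt(38)), Q(sqrt(5548)) are distinct degree-2 extensions, so [K:Q] = 4 (Klein four Galois group).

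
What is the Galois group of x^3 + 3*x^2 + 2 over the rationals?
Gal(K/Q) = S_3 (symmetric group of order 6)

Compute the discriminant of x^3 + (3)*x^2 + (0)*x + (2): Δ = -324. Since Δ is not a rational square, the Galois group is not contained in A_3; it must be the full S_3 (irreducibility of the cubic rules out anything smaller).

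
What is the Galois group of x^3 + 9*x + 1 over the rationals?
Gal(K/Q) = S_3 (symmetric group of order 6)

Compute the discriminant of x^3 + (0)*x^2 + (9)*x + (1): Δ = -2943. Since Δ is not a rational square, the Galois group is not contained in A_3; it must be the full S_3 (irreducibility of the cubic rules out anything smaller).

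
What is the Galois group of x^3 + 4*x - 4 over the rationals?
Gal(K/Q) = S_3 (symmetric group of order 6)

Compute the discriminant of x^3 + (0)*x^2 + (4)*x + (-4): Δ = -688. Since Δ is not a rational square, the Galois group is not contained in A_3; it must be the full S_3 (irreducibility of the cubic rules out anything smaller).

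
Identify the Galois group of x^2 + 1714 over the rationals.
Gal(K/Q) = Z/2Z (cyclic of order 2)

x^2 + 1714 is irreducible over Q since -1714 is not a rational square. The splitting field Q(sqrt(-1714)) has degree 2 over Q, and its unique nontrivial automorphism is sqrt(-1714) ↦ -sqrt(-1714). Hence Gal(Q(sqrt(-1714))/Q) = Z/2Z.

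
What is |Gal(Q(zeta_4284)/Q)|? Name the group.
|Gal(Q(zeta_4284)/Q)| = phi(4284) = 1152; group ≅ (Z/4284Z)^* ≅ Z/2Z × Z/6Z × Z/6Z × Z/16Z

The n-th cyclotomic polynomial Φ_4284(x) is the minimal polynomial of zeta_4284 over Q and has degree phi(4284) = 1152. So Q(zeta_4284) is a degree-1152 Galois extension with Galois group (Z/4284Z)^*. By CRT, (Z/4284Z)^* ≅ (Z/4Z)^* × (Z/9Z)^* × (Z/7Z)^* × (Z/17Z)^*. Each prime-power unit group is (Z/4Z)^* ≅ Z/2Z; (Z/9Z)^* ≅ Z/6Z; (Z/7Z)^* ≅ Z/6Z; (Z/17Z)^* ≅ Z/16Z. Hence Gal(Q(zeta_4284)/Q) ≅ Z/2Z × Z/6Z × Z/6Z × Z/16Z.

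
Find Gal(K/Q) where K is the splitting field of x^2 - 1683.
Gal(K/Q) = Z/2Z (cyclic of order 2)

x^2 - 1683 is irreducible over Q since 1683 is not a rational square. The splitting field Q(sqrt(1683)) has degree 2 over Q, and its unique nontrivial automorphism is sqrt(1683) ↦ -sqrt(1683). Hence Gal(Q(sqrt(1683))/Q) = Z/2Z.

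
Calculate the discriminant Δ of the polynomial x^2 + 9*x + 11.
Δ = 37

For a quadratic a x^2 + b x + c the discriminant is Δ = b^2 - 4ac = (9)^2 - 4*(1)*(11) = 81 - (44) = 37.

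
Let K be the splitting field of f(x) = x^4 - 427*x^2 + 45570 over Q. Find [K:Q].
[K:Q] = 4

f factors as (x^2 - 217)(x^2 - 210); the splitting field is K = Q(sqrt(217), sqrt(210)). Since 217, 210, and 45570 are all non-squares in Q, the three subfields Q(sqrt(217)), Q(sqrt(210)), Q(sqrt(45570)) are distinct degree-2 extensions, so [K:Q] = 4 (Klein four Galois group).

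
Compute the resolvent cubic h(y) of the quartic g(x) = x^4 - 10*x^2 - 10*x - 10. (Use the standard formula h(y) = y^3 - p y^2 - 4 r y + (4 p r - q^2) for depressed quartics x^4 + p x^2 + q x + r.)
h(y) = y^3 + 10*y^2 + 40*y + 300

Identify coefficients: p = -10, q = -10, r = -10.
Plug into h(y) = y^3 - p y^2 - 4 r y + (4 p r - q^2):
  h(y) = y^3 - (-10) y^2 - 4*(-10) y + (4*(-10)*(-10) - (-10)^2)
       = y^3 + (10) y^2 + (40) y + (300).
Simplifying: h(y) = y^3 + 10*y^2 + 40*y + 300.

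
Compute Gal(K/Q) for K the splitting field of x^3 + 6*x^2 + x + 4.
Gal(K/Q) = S_3 (symmetric group of order 6)

Compute the discriminant of x^3 + (6)*x^2 + (1)*x + (4): Δ = -3424. Since Δ is not a rational square, the Galois group is not contained in A_3; it must be the full S_3 (irreducibility of the cubic rules out anything smaller).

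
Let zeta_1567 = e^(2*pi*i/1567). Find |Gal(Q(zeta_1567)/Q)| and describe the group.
|Gal(Q(zeta_1567)/Q)| = phi(1567) = 1566; group ≅ (Z/1567Z)^* ≅ Z/1566Z

The n-th cyclotomic polynomial Φ_1567(x) is the minimal polynomial of zeta_1567 over Q and has degree phi(1567) = 1566. So Q(zeta_1567) is a degree-1566 Galois extension with Galois group (Z/1567Z)^*. (Z/1567Z)^* is cyclic since 1567 is an odd prime power (or 4). Hence Gal(Q(zeta_1567)/Q) ≅ Z/1566Z.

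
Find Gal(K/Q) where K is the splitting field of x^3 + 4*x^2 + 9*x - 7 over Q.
Gal(K/Q) = S_3 (symmetric group of order 6)

Compute the discriminant of x^3 + (4)*x^2 + (9)*x + (-7): Δ = -5687. Since Δ is not a rational square, the Galois group is not contained in A_3; it must be the full S_3 (irreducibility of the cubic rules out anything smaller).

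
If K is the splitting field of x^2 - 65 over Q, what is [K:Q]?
[K:Q] = 2

The polynomial x^2 - 65 is irreducible over Q since 65 is not a perfect square. Its splitting field is Q(sqrt(65)), which has degree 2 over Q.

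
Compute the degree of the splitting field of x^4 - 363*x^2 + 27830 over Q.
[K:Q] = 4

f factors as (x^2 - 110)(x^2 - 253); the splitting field is K = Q(sqrt(110), sqrt(253)). Since 110, 253, and 27830 are all non-squares in Q, the three subfields Q(sqrt(110)), Q(sqrt(253)), Q(sqrt(27830)) are distinct degree-2 extensions, so [K:Q] = 4 (Klein four Galois group).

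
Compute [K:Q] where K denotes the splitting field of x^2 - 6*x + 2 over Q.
[K:Q] = 2

The discriminant of x^2 + (-6)*x + (2) is b^2 - 4c = 36 - (8) = 28. Since 28 is not a perfect square in Q, the polynomial is irreducible over Q. Its two roots generate a degree-2 extension, so [K:Q] = 2.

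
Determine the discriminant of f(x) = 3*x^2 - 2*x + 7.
Δ = -80

For a quadratic a x^2 + b x + c the discriminant is Δ = b^2 - 4ac = (-2)^2 - 4*(3)*(7) = 4 - (84) = -80.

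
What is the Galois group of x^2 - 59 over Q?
Gal(K/Q) = Z/2Z (cyclic of order 2)

x^2 - 59 is irreducible over Q since 59 is not a rational square. The splitting field Q(sqrt(59)) has degree 2 over Q, and its unique nontrivial automorphism is sqrt(59) ↦ -sqrt(59). Hence Gal(Q(sqrt(59))/Q) = Z/2Z.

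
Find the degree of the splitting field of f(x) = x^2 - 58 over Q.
[K:Q] = 2

The polynomial x^2 - 58 is irreducible over Q since 58 is not a perfect square. Its splitting field is Q(sqrt(58)), which has degree 2 over Q.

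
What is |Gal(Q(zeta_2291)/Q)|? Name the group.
|Gal(Q(zeta_2291)/Q)| = phi(2291) = 2184; group ≅ (Z/2291Z)^* ≅ Z/28Z × Z/78Z

The n-th cyclotomic polynomial Φ_2291(x) is the minimal polynomial of zeta_2291 over Q and has degree phi(2291) = 2184. So Q(zeta_2291) is a degree-2184 Galois extension with Galois group (Z/2291Z)^*. By CRT, (Z/2291Z)^* ≅ (Z/29Z)^* × (Z/79Z)^*. Each prime-power unit group is (Z/29Z)^* ≅ Z/28Z; (Z/79Z)^* ≅ Z/78Z. Hence Gal(Q(zeta_2291)/Q) ≅ Z/28Z × Z/78Z.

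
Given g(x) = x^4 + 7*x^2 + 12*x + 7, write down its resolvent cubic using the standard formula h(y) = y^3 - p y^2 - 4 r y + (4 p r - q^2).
h(y) = y^3 - 7*y^2 - 28*y + 52

Identify coefficients: p = 7, q = 12, r = 7.
Plug into h(y) = y^3 - p y^2 - 4 r y + (4 p r - q^2):
  h(y) = y^3 - (7) y^2 - 4*(7) y + (4*(7)*(7) - (12)^2)
       = y^3 + (-7) y^2 + (-28) y + (52).
Simplifying: h(y) = y^3 - 7*y^2 - 28*y + 52.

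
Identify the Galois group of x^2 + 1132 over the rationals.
Gal(K/Q) = Z/2Z (cyclic of order 2)

x^2 + 1132 is irreducible over Q since -1132 is not a rational square. The splitting field Q(sqrt(-1132)) has degree 2 over Q, and its unique nontrivial automorphism is sqrt(-1132) ↦ -sqrt(-1132). Hence Gal(Q(sqrt(-1132))/Q) = Z/2Z.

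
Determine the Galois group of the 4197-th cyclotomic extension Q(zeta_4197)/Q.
|Gal(Q(zeta_4197)/Q)| = phi(4197) = 2796; group ≅ (Z/4197Z)^* ≅ Z/2Z × Z/1398Z

The n-th cyclotomic polynomial Φ_4197(x) is the minimal polynomial of zeta_4197 over Q and has degree phi(4197) = 2796. So Q(zeta_4197) is a degree-2796 Galois extension with Galois group (Z/4197Z)^*. By CRT, (Z/4197Z)^* ≅ (Z/3Z)^* × (Z/1399Z)^*. Each prime-power unit group is (Z/3Z)^* ≅ Z/2Z; (Z/1399Z)^* ≅ Z/1398Z. Hence Gal(Q(zeta_4197)/Q) ≅ Z/2Z × Z/1398Z.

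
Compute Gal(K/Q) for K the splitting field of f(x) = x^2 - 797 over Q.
Gal(K/Q) = Z/2Z (cyclic of order 2)

x^2 - 797 is irreducible over Q since 797 is not a rational square. The splitting field Q(sqrt(797)) has degree 2 over Q, and its unique nontrivial automorphism is sqrt(797) ↦ -sqrt(797). Hence Gal(Q(sqrt(797))/Q) = Z/2Z.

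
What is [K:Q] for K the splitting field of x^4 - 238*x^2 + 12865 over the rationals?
[K:Q] = 4

f factors as (x^2 - 83)(x^2 - 155); the splitting field is K = Q(sqrt(83), sqrt(155)). Since 83, 155, and 12865 are all non-squares in Q, the three subfields Q(sqrt(83)), Q(sqrt(155)), Q(sqrt(12865)) are distinct degree-2 extensions, so [K:Q] = 4 (Klein four Galois group).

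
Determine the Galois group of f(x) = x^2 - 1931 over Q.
Gal(K/Q) = Z/2Z (cyclic of order 2)

x^2 - 1931 is irreducible over Q since 1931 is not a rational square. The splitting field Q(sqrt(1931)) has degree 2 over Q, and its unique nontrivial automorphism is sqrt(1931) ↦ -sqrt(1931). Hence Gal(Q(sqrt(1931))/Q) = Z/2Z.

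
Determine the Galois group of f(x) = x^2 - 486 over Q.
Gal(K/Q) = Z/2Z (cyclic of order 2)

x^2 - 486 is irreducible over Q since 486 is not a rational square. The splitting field Q(sqrt(486)) has degree 2 over Q, and its unique nontrivial automorphism is sqrt(486) ↦ -sqrt(486). Hence Gal(Q(sqrt(486))/Q) = Z/2Z.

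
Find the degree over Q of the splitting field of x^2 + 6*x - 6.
[K:Q] = 2

The discriminant of x^2 + (6)*x + (-6) is b^2 - 4c = 36 - (-24) = 60. Since 60 is not a perfect square in Q, the polynomial is irreducible over Q. Its two roots generate a degree-2 extension, so [K:Q] = 2.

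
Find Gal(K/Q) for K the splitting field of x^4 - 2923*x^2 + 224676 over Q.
Gal(K/Q) = Z/2Z (cyclic of order 2)

f factors as (x^2 - 2844)(x^2 - 79), so the splitting field is K = Q(sqrt(2844), sqrt(79)). The squarefree part of 2844 is 79 and the squarefree part of 79 is also 79, so sqrt(2844) and sqrt(79) are both rational multiples of sqrt(79). Hence Q(sqrt(2844)) = Q(sqrt(79)) = Q(sqrt(79)), and the splitting field collapses to a single degree-2 extension with Galois group Z/2Z.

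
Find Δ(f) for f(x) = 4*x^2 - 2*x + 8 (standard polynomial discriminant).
Δ = -124

For a quadratic a x^2 + b x + c the discriminant is Δ = b^2 - 4ac = (-2)^2 - 4*(4)*(8) = 4 - (128) = -124.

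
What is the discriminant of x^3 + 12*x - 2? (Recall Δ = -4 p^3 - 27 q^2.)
Δ = -7020

For a depressed cubic x^3 + p x + q the discriminant is Δ = -4 p^3 - 27 q^2 = -4*(12)^3 - 27*(-2)^2 = -6912 - 108 = -7020.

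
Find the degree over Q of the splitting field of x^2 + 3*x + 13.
[K:Q] = 2

The discriminant of x^2 + (3)*x + (13) is b^2 - 4c = 9 - (52) = -43. Since -43 is not a perfect square in Q, the polynomial is irreducible over Q. Its two roots generate a degree-2 extension, so [K:Q] = 2.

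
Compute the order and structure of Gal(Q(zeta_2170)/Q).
|Gal(Q(zeta_2170)/Q)| = phi(2170) = 720; group ≅ (Z/2170Z)^* ≅ Z/4Z × Z/6Z × Z/30Z

The n-th cyclotomic polynomial Φ_2170(x) is the minimal polynomial of zeta_2170 over Q and has degree phi(2170) = 720. So Q(zeta_2170) is a degree-720 Galois extension with Galois group (Z/2170Z)^*. By CRT, (Z/2170Z)^* ≅ (Z/2Z)^* × (Z/5Z)^* × (Z/7Z)^* × (Z/31Z)^*. Each prime-power unit group is (Z/2Z)^* ≅ trivial group (order 1); (Z/5Z)^* ≅ Z/4Z; (Z/7Z)^* ≅ Z/6Z; (Z/31Z)^* ≅ Z/30Z. Hence Gal(Q(zeta_2170)/Q) ≅ Z/4Z × Z/6Z × Z/30Z.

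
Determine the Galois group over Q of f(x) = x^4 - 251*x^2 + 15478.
Gal(K/Q) = V_4 (Klein four-group, Z/2Z × Z/2Z)

f factors as (x^2 - 109)(x^2 - 142), so the splitting field is K = Q(sqrt(109), sqrt(142)). The elements 109, 142, 15478 are all non-squares in Q, so sqrt(109) and sqrt(142) generate independent quadratic extensions. Thus [K:Q] = 4 and Gal(K/Q) is generated by the two order-2 automorphisms sqrt(109) ↦ -sqrt(109) and sqrt(142) ↦ -sqrt(142), giving V_4.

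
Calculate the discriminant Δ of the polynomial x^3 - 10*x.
Δ = 4000

For a depressed cubic x^3 + p x + q the discriminant is Δ = -4 p^3 - 27 q^2 = -4*(-10)^3 - 27*(0)^2 = 4000 - 0 = 4000.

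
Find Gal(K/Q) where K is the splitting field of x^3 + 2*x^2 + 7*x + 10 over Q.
Gal(K/Q) = S_3 (symmetric group of order 6)

Compute the discriminant of x^3 + (2)*x^2 + (7)*x + (10): Δ = -1676. Since Δ is not a rational square, the Galois group is not contained in A_3; it must be the full S_3 (irreducibility of the cubic rules out anything smaller).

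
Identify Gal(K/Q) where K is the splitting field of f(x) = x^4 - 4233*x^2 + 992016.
Gal(K/Q) = Z/2Z (cyclic of order 2)

f factors as (x^2 - 3984)(x^2 - 249), so the splitting field is K = Q(sqrt(3984), sqrt(249)). The squarefree part of 3984 is 249 and the squarefree part of 249 is also 249, so sqrt(3984) and sqrt(249) are both rational multiples of sqrt(249). Hence Q(sqrt(3984)) = Q(sqrt(249)) = Q(sqrt(249)), and the splitting field collapses to a single degree-2 extension with Galois group Z/2Z.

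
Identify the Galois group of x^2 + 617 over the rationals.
Gal(K/Q) = Z/2Z (cyclic of order 2)

x^2 + 617 is irreducible over Q since -617 is not a rational square. The splitting field Q(sqrt(-617)) has degree 2 over Q, and its unique nontrivial automorphism is sqrt(-617) ↦ -sqrt(-617). Hence Gal(Q(sqrt(-617))/Q) = Z/2Z.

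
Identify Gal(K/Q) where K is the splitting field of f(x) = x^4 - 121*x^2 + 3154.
Gal(K/Q) = V_4 (Klein four-group, Z/2Z × Z/2Z)

f factors as (x^2 - 83)(x^2 - 38), so the splitting field is K = Q(sqrt(83), sqrt(38)). The elements 83, 38, 3154 are all non-squares in Q, so sqrt(83) and sqrt(38) generate independent quadratic extensions. Thus [K:Q] = 4 and Gal(K/Q) is generated by the two order-2 automorphisms sqrt(83) ↦ -sqrt(83) and sqrt(38) ↦ -sqrt(38), giving V_4.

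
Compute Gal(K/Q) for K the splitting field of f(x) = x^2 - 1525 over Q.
Gal(K/Q) = Z/2Z (cyclic of order 2)

x^2 - 1525 is irreducible over Q since 1525 is not a rational square. The splitting field Q(sqrt(1525)) has degree 2 over Q, and its unique nontrivial automorphism is sqrt(1525) ↦ -sqrt(1525). Hence Gal(Q(sqrt(1525))/Q) = Z/2Z.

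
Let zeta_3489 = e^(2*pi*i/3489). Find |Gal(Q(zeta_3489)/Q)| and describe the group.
|Gal(Q(zeta_3489)/Q)| = phi(3489) = 2324; group ≅ (Z/3489Z)^* ≅ Z/2Z × Z/1162Z

The n-th cyclotomic polynomial Φ_3489(x) is the minimal polynomial of zeta_3489 over Q and has degree phi(3489) = 2324. So Q(zeta_3489) is a degree-2324 Galois extension with Galois group (Z/3489Z)^*. By CRT, (Z/3489Z)^* ≅ (Z/3Z)^* × (Z/1163Z)^*. Each prime-power unit group is (Z/3Z)^* ≅ Z/2Z; (Z/1163Z)^* ≅ Z/1162Z. Hence Gal(Q(zeta_3489)/Q) ≅ Z/2Z × Z/1162Z.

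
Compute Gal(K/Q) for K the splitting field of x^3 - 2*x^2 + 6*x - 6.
Gal(K/Q) = S_3 (symmetric group of order 6)

Compute the discriminant of x^3 + (-2)*x^2 + (6)*x + (-6): Δ = -588. Since Δ is not a rational square, the Galois group is not contained in A_3; it must be the full S_3 (irreducibility of the cubic rules out anything smaller).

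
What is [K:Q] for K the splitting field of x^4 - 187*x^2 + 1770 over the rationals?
[K:Q] = 4

f factors as (x^2 - 10)(x^2 - 177); the splitting field is K = Q(sqrt(10), sqrt(177)). Since 10, 177, and 1770 are all non-squares in Q, the three subfields Q(sqrt(10)), Q(sqrt(177)), Q(sqrt(1770)) are distinct degree-2 extensions, so [K:Q] = 4 (Klein four Galois group).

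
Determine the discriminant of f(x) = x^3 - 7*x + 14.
Δ = -3920

For a depressed cubic x^3 + p x + q the discriminant is Δ = -4 p^3 - 27 q^2 = -4*(-7)^3 - 27*(14)^2 = 1372 - 5292 = -3920.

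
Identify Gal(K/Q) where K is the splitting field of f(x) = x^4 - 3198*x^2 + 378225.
Gal(K/Q) = Z/2Z (cyclic of order 2)

f factors as (x^2 - 3075)(x^2 - 123), so the splitting field is K = Q(sqrt(3075), sqrt(123)). The squarefree part of 3075 is 123 and the squarefree part of 123 is also 123, so sqrt(3075) and sqrt(123) are both rational multiples of sqrt(123). Hence Q(sqrt(3075)) = Q(sqrt(123)) = Q(sqrt(123)), and the splitting field collapses to a single degree-2 extension with Galois group Z/2Z.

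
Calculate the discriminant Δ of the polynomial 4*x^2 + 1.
Δ = -16

For a quadratic a x^2 + b x + c the discriminant is Δ = b^2 - 4ac = (0)^2 - 4*(4)*(1) = 0 - (16) = -16.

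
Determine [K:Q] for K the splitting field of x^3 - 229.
[K:Q] = 6

x^3 - 229 has one real root r = 229^(1/3) and two complex roots r*zeta_3, r*zeta_3^2 where zeta_3 = e^(2*pi*i/3). The splitting field is Q(r, zeta_3). [Q(r):Q] = 3 and [Q(zeta_3):Q] = 2 with gcd = 1, so [Q(r, zeta_3):Q] = 3 * 2 = 6.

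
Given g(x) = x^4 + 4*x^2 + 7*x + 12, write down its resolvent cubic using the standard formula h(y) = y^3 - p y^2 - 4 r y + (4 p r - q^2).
h(y) = y^3 - 4*y^2 - 48*y + 143

Identify coefficients: p = 4, q = 7, r = 12.
Plug into h(y) = y^3 - p y^2 - 4 r y + (4 p r - q^2):
  h(y) = y^3 - (4) y^2 - 4*(12) y + (4*(4)*(12) - (7)^2)
       = y^3 + (-4) y^2 + (-48) y + (143).
Simplifying: h(y) = y^3 - 4*y^2 - 48*y + 143.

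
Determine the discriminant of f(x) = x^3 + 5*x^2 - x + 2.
Δ = -1259

For x^3 + a x^2 + b x + c the discriminant is Δ = 18 a b c - 4 a^3 c + a^2 b^2 - 4 b^3 - 27 c^2.
Plug a = 5, b = -1, c = 2:
  18*(5)*(-1)*(2) - 4*(5)^3*(2) + (5)^2*(-1)^2 - 4*(-1)^3 - 27*(2)^2
  = -180 + (-1000) + 25 + (4) + (-108)
  = -1259.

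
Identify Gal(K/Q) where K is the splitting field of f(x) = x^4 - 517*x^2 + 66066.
Gal(K/Q) = V_4 (Klein four-group, Z/2Z × Z/2Z)

f factors as (x^2 - 231)(x^2 - 286), so the splitting field is K = Q(sqrt(231), sqrt(286)). The elements 231, 286, 66066 are all non-squares in Q, so sqrt(231) and sqrt(286) generate independent quadratic extensions. Thus [K:Q] = 4 and Gal(K/Q) is generated by the two order-2 automorphisms sqrt(231) ↦ -sqrt(231) and sqrt(286) ↦ -sqrt(286), giving V_4.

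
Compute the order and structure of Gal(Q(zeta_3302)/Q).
|Gal(Q(zeta_3302)/Q)| = phi(3302) = 1512; group ≅ (Z/3302Z)^* ≅ Z/12Z × Z/126Z

The n-th cyclotomic polynomial Φ_3302(x) is the minimal polynomial of zeta_3302 over Q and has degree phi(3302) = 1512. So Q(zeta_3302) is a degree-1512 Galois extension with Galois group (Z/3302Z)^*. By CRT, (Z/3302Z)^* ≅ (Z/2Z)^* × (Z/13Z)^* × (Z/127Z)^*. Each prime-power unit group is (Z/2Z)^* ≅ trivial group (order 1); (Z/13Z)^* ≅ Z/12Z; (Z/127Z)^* ≅ Z/126Z. Hence Gal(Q(zeta_3302)/Q) ≅ Z/12Z × Z/126Z.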